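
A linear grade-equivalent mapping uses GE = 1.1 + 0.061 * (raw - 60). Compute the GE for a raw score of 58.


raw - median = 58 - 60 = -2
slope * diff = 0.061 * -2 = -0.122
GE = 1.1 + -0.122
GE = 0.978

0.978


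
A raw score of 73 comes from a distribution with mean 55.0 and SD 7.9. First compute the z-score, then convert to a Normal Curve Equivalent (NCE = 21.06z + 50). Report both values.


z = (X - mean) / SD = (73 - 55.0) / 7.9
z = 18.0 / 7.9
z = 2.2785
NCE = NCE = 21.06z + 50
Carry z at full precision (z = 18.0 / 7.9) into the conversion:
NCE = 21.06 * (18.0 / 7.9) + 50 = 379.08 / 7.9 + 50
NCE = 47.9848 + 50
NCE = 97.9848

97.9848


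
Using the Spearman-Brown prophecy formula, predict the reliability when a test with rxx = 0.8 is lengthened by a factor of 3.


r_new = (n * rxx) / (1 + (n-1) * rxx)
r_new = (3 * 0.8) / (1 + 2 * 0.8)
r_new = 2.4 / 2.6
r_new = 0.9231

0.9231


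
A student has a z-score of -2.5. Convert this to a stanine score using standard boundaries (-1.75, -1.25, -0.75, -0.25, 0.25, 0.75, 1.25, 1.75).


Stanine boundaries: [-1.75, -1.25, -0.75, -0.25, 0.25, 0.75, 1.25, 1.75]
z = -2.5
Check each boundary:
  z < -1.75
  z < -1.25
  z < -0.75
  z < -0.25
  z < 0.25
  z < 0.75
  z < 1.25
  z < 1.75
Highest qualifying boundary gives stanine = 1

1


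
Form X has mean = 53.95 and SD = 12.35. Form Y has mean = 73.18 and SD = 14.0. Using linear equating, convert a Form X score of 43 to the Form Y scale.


slope = SD_Y / SD_X = 14.0 / 12.35 ~ 1.1336
intercept = mean_Y - slope * mean_X = 73.18 - (14.0 / 12.35) * 53.95 ~ 12.0221
Y = slope * X + intercept. To avoid rounding drift from the rounded slope/intercept, evaluate the equivalent form Y = mean_Y + SD_Y * (X - mean_X) / SD_X at full precision:
Y = 73.18 + 14.0 * (43 - 53.95) / 12.35
Y = 73.18 - 14.0 * 10.95 / 12.35
Y = 73.18 - 153.3 / 12.35
Y = 73.18 - 12.413
Y = 60.767

60.767


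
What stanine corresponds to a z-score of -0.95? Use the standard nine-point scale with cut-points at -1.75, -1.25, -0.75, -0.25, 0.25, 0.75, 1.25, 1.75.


Stanine boundaries: [-1.75, -1.25, -0.75, -0.25, 0.25, 0.75, 1.25, 1.75]
z = -0.95
Check each boundary:
  z >= -1.75 -> could be stanine 2
  z >= -1.25 -> could be stanine 3
  z < -0.75
  z < -0.25
  z < 0.25
  z < 0.75
  z < 1.25
  z < 1.75
Highest qualifying boundary gives stanine = 3

3


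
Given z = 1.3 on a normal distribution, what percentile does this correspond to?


CDF(z) = 0.5 * (1 + erf(z/sqrt(2)))
erf(0.9192) = 0.8064
CDF = 0.9032
Percentile rank = 0.9032 * 100 = 90.32

90.32


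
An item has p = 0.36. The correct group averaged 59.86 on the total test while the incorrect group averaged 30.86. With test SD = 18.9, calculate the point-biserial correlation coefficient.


q = 1 - p = 0.64
rpb = ((M1 - M0) / SD) * sqrt(p * q)
rpb = ((59.86 - 30.86) / 18.9) * sqrt(0.36 * 0.64)
rpb = 0.7365

0.7365


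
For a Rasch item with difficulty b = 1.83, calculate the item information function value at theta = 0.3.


P = 1/(1+exp(-(0.3-1.83))) = 0.178
I = P*(1-P) = 0.178 * 0.822
I = 0.1463

0.1463


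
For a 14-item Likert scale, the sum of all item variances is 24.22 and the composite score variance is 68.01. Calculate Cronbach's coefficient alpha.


alpha = (k/(k-1)) * (1 - sum(si^2)/s_total^2)
= (14/13) * (1 - 24.22/68.01)
alpha = 0.6934

0.6934


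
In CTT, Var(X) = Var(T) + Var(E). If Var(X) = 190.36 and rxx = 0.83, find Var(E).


var_true = rxx * var_obs = 0.83 * 190.36 = 157.9988
var_error = var_obs - var_true
var_error = 190.36 - 157.9988
var_error = 32.3612

32.3612


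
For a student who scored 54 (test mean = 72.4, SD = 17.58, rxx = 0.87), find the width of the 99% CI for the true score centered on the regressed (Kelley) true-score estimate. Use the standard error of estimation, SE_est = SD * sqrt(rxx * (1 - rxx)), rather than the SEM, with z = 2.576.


True score estimate = 0.87*54 + 0.13*72.4 = 56.392
SE_est = SD * sqrt(rxx * (1 - rxx)) = 17.58 * sqrt(0.87 * 0.13) = 17.58 * sqrt(0.1131) = 5.912214
CI = T_est +/- z * SE_est, so width = 2 * z * SE_est = 2 * 2.576 * 5.912214
Width = 30.4597

30.4597


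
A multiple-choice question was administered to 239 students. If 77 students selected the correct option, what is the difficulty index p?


Item difficulty p = number correct / total examinees
p = 77 / 239
p = 0.3222

0.3222


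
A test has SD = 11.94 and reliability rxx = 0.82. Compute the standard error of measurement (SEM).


SEM = SD * sqrt(1 - rxx)
SEM = 11.94 * sqrt(1 - 0.82)
SEM = 11.94 * sqrt(0.18) = 11.94 * 0.424264
SEM = 5.0657

5.0657


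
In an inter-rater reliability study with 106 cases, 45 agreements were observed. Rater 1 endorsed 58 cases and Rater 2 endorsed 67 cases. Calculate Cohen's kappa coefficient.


P_o = 45/106 = 0.424528
P_e = (58*67 + 48*39) / 11236 = 0.51246
kappa = (P_o - P_e) / (1 - P_e)
kappa = (0.424528 - 0.51246) / (1 - 0.51246)
kappa = -0.1804

-0.1804


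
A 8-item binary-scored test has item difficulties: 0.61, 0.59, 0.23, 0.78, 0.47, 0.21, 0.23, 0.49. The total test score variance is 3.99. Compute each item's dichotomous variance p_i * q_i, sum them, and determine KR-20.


For each item, compute p_i * q_i:
  Item 1: 0.61 * 0.39 = 0.2379
  Item 2: 0.59 * 0.41 = 0.2419
  Item 3: 0.23 * 0.77 = 0.1771
  Item 4: 0.78 * 0.22 = 0.1716
  Item 5: 0.47 * 0.53 = 0.2491
  Item 6: 0.21 * 0.79 = 0.1659
  Item 7: 0.23 * 0.77 = 0.1771
  Item 8: 0.49 * 0.51 = 0.2499
Sum(p_i * q_i) = 0.2379 + 0.2419 + 0.1771 + 0.1716 + 0.2491 + 0.1659 + 0.1771 + 0.2499 = 1.6705
KR-20 = (k/(k-1)) * (1 - Sum(p_i*q_i) / Var_total)
= (8/7) * (1 - 1.6705/3.99)
= 1.1429 * 0.5813
KR-20 = 0.6644

0.6644


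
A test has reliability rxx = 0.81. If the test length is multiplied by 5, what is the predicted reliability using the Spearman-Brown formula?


r_new = (n * rxx) / (1 + (n-1) * rxx)
r_new = (5 * 0.81) / (1 + 4 * 0.81)
r_new = 4.05 / 4.24
r_new = 0.9552

0.9552


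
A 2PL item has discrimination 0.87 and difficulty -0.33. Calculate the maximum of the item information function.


For 2PL, max info at theta = b = -0.33
I_max = a^2 / 4 = 0.87^2 / 4
= 0.7569 / 4
I_max = 0.1892

0.1892


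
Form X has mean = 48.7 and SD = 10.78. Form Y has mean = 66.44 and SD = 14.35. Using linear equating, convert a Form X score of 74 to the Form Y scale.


slope = SD_Y / SD_X = 14.35 / 10.78 ~ 1.3312
intercept = mean_Y - slope * mean_X = 66.44 - (14.35 / 10.78) * 48.7 ~ 1.6121
Y = slope * X + intercept. To avoid rounding drift from the rounded slope/intercept, evaluate the equivalent form Y = mean_Y + SD_Y * (X - mean_X) / SD_X at full precision:
Y = 66.44 + 14.35 * (74 - 48.7) / 10.78
Y = 66.44 + 14.35 * 25.3 / 10.78
Y = 66.44 + 363.055 / 10.78
Y = 66.44 + 33.6786
Y = 100.1186

100.1186


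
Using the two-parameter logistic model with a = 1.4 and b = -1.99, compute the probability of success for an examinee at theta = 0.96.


a*(theta - b) = 1.4 * (0.96 - -1.99) = 4.13
exp(-4.13) = 0.0161
P = 1 / (1 + 0.0161)
P = 0.9842

0.9842


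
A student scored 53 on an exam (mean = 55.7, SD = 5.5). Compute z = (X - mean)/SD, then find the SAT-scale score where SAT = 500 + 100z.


z = (X - mean) / SD = (53 - 55.7) / 5.5
z = -2.7 / 5.5
z = -0.4909
SAT-scale = SAT = 500 + 100z
Carry z at full precision (z = -2.7 / 5.5) into the conversion:
SAT-scale = 500 + 100 * (-2.7 / 5.5) = 500 + -270 / 5.5
SAT-scale = 500 + -49.0909
SAT-scale = 450.9091

450.9091


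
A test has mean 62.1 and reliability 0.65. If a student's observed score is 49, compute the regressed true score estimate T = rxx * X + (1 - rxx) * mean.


T_est = rxx * X + (1 - rxx) * mean
T_est = 0.65 * 49 + 0.35 * 62.1
T_est = 31.85 + 21.735
T_est = 53.585

53.585


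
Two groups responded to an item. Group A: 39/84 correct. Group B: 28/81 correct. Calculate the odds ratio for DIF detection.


Odds_A = 39/45 = 0.8667
Odds_B = 28/53 = 0.5283
OR = Odds_A / Odds_B = 0.8667 / 0.5283
Exactly, OR = (39 * 53) / (45 * 28) = 2067 / 1260
OR = 1.6405

1.6405


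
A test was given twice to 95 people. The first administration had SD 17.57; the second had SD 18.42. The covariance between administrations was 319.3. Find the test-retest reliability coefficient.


r = cov(X,Y) / (SD_X * SD_Y)
r = 319.3 / (17.57 * 18.42)
r = 319.3 / 323.6394
r = 0.9866

0.9866


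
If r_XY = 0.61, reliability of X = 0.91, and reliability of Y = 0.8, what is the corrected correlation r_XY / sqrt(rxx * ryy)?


r_corrected = rxy / sqrt(rxx * ryy)
= 0.61 / sqrt(0.91 * 0.8)
= 0.61 / sqrt(0.728)
= 0.61 / 0.853229
r_corrected = 0.7149

0.7149


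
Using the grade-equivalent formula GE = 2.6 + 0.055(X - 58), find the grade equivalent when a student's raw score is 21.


raw - median = 21 - 58 = -37
slope * diff = 0.055 * -37 = -2.035
GE = 2.6 + -2.035
GE = 0.565

0.565


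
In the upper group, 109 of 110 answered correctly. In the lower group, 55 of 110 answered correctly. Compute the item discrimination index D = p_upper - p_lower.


p_upper = 109/110 = 0.9909
p_lower = 55/110 = 0.5
D = 0.9909 - 0.5 = 0.4909

0.4909


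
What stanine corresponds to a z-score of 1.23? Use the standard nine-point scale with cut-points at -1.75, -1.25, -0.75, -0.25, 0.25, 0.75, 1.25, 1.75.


Stanine boundaries: [-1.75, -1.25, -0.75, -0.25, 0.25, 0.75, 1.25, 1.75]
z = 1.23
Check each boundary:
  z >= -1.75 -> could be stanine 2
  z >= -1.25 -> could be stanine 3
  z >= -0.75 -> could be stanine 4
  z >= -0.25 -> could be stanine 5
  z >= 0.25 -> could be stanine 6
  z >= 0.75 -> could be stanine 7
  z < 1.25
  z < 1.75
Highest qualifying boundary gives stanine = 7

7


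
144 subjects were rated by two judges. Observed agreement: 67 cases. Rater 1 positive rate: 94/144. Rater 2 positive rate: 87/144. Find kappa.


P_o = 67/144 = 0.465278
P_e = (94*87 + 50*57) / 20736 = 0.531829
kappa = (P_o - P_e) / (1 - P_e)
kappa = (0.465278 - 0.531829) / (1 - 0.531829)
kappa = -0.1422

-0.1422


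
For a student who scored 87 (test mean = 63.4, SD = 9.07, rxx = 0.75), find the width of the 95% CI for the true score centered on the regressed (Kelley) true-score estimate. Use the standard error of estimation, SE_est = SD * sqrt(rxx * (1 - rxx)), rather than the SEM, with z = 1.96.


True score estimate = 0.75*87 + 0.25*63.4 = 81.1
SE_est = SD * sqrt(rxx * (1 - rxx)) = 9.07 * sqrt(0.75 * 0.25) = 9.07 * sqrt(0.1875) = 3.927425
CI = T_est +/- z * SE_est, so width = 2 * z * SE_est = 2 * 1.96 * 3.927425
Width = 15.3955

15.3955


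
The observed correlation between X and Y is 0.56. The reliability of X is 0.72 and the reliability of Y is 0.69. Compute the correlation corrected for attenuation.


r_corrected = rxy / sqrt(rxx * ryy)
= 0.56 / sqrt(0.72 * 0.69)
= 0.56 / sqrt(0.4968)
= 0.56 / 0.70484
r_corrected = 0.7945

0.7945


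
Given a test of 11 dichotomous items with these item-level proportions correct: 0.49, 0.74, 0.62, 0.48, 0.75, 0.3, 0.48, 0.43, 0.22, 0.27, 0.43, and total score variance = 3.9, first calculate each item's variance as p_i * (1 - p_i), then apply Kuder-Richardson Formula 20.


For each item, compute p_i * q_i:
  Item 1: 0.49 * 0.51 = 0.2499
  Item 2: 0.74 * 0.26 = 0.1924
  Item 3: 0.62 * 0.38 = 0.2356
  Item 4: 0.48 * 0.52 = 0.2496
  Item 5: 0.75 * 0.25 = 0.1875
  Item 6: 0.3 * 0.7 = 0.21
  Item 7: 0.48 * 0.52 = 0.2496
  Item 8: 0.43 * 0.57 = 0.2451
  Item 9: 0.22 * 0.78 = 0.1716
  Item 10: 0.27 * 0.73 = 0.1971
  Item 11: 0.43 * 0.57 = 0.2451
Sum(p_i * q_i) = 0.2499 + 0.1924 + 0.2356 + 0.2496 + 0.1875 + 0.21 + 0.2496 + 0.2451 + 0.1716 + 0.1971 + 0.2451 = 2.4335
KR-20 = (k/(k-1)) * (1 - Sum(p_i*q_i) / Var_total)
= (11/10) * (1 - 2.4335/3.9)
= 1.1 * 0.376
KR-20 = 0.4136

0.4136


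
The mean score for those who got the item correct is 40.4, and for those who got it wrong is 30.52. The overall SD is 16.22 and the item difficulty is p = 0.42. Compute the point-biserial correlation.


q = 1 - p = 0.58
rpb = ((M1 - M0) / SD) * sqrt(p * q)
rpb = ((40.4 - 30.52) / 16.22) * sqrt(0.42 * 0.58)
rpb = 0.3006

0.3006


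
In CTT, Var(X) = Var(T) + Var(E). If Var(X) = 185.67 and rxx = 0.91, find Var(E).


var_true = rxx * var_obs = 0.91 * 185.67 = 168.9597
var_error = var_obs - var_true
var_error = 185.67 - 168.9597
var_error = 16.7103

16.7103


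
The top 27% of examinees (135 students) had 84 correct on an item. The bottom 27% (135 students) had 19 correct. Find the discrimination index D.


p_upper = 84/135 = 0.6222
p_lower = 19/135 = 0.1407
D = 0.6222 - 0.1407 = 0.4815

0.4815


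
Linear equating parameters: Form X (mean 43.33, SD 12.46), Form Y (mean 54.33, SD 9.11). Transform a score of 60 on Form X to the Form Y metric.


slope = SD_Y / SD_X = 9.11 / 12.46 ~ 0.7311
intercept = mean_Y - slope * mean_X = 54.33 - (9.11 / 12.46) * 43.33 ~ 22.6497
Y = slope * X + intercept. To avoid rounding drift from the rounded slope/intercept, evaluate the equivalent form Y = mean_Y + SD_Y * (X - mean_X) / SD_X at full precision:
Y = 54.33 + 9.11 * (60 - 43.33) / 12.46
Y = 54.33 + 9.11 * 16.67 / 12.46
Y = 54.33 + 151.8637 / 12.46
Y = 54.33 + 12.1881
Y = 66.5181

66.5181


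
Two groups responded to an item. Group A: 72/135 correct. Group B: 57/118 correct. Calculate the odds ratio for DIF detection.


Odds_A = 72/63 = 1.1429
Odds_B = 57/61 = 0.9344
OR = Odds_A / Odds_B = 1.1429 / 0.9344
Exactly, OR = (72 * 61) / (63 * 57) = 4392 / 3591
OR = 1.2231

1.2231


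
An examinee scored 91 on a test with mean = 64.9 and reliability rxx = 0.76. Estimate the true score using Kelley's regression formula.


T_est = rxx * X + (1 - rxx) * mean
T_est = 0.76 * 91 + 0.24 * 64.9
T_est = 69.16 + 15.576
T_est = 84.736

84.736


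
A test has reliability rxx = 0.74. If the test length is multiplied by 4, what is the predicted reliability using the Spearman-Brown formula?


r_new = (n * rxx) / (1 + (n-1) * rxx)
r_new = (4 * 0.74) / (1 + 3 * 0.74)
r_new = 2.96 / 3.22
r_new = 0.9193

0.9193


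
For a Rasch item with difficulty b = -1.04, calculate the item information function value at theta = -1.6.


P = 1/(1+exp(-(-1.6--1.04))) = 0.3635
I = P*(1-P) = 0.3635 * 0.6365
I = 0.2314

0.2314


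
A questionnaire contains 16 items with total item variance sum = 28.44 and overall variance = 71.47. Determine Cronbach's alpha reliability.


alpha = (k/(k-1)) * (1 - sum(si^2)/s_total^2)
= (16/15) * (1 - 28.44/71.47)
alpha = 0.6422

0.6422


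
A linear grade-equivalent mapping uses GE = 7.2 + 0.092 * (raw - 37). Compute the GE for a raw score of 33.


raw - median = 33 - 37 = -4
slope * diff = 0.092 * -4 = -0.368
GE = 7.2 + -0.368
GE = 6.832

6.832


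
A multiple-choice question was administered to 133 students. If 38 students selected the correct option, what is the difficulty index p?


Item difficulty p = number correct / total examinees
p = 38 / 133
p = 0.2857

0.2857


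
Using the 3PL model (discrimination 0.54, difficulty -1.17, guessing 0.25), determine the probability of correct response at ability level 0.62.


logit = 0.54*(0.62 - -1.17) = 0.9666
P* = 1/(1 + exp(-0.9666)) = 0.7244
P = 0.25 + (1 - 0.25) * 0.7244
P = 0.7933

0.7933


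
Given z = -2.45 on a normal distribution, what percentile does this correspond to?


CDF(z) = 0.5 * (1 + erf(z/sqrt(2)))
erf(-1.7324) = -0.9857
CDF = 0.0071
Percentile rank = 0.0071 * 100 = 0.71

0.71


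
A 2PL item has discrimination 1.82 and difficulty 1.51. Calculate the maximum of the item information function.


For 2PL, max info at theta = b = 1.51
I_max = a^2 / 4 = 1.82^2 / 4
= 3.3124 / 4
I_max = 0.8281

0.8281


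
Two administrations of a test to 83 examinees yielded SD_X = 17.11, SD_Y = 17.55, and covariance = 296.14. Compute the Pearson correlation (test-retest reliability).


r = cov(X,Y) / (SD_X * SD_Y)
r = 296.14 / (17.11 * 17.55)
r = 296.14 / 300.2805
r = 0.9862

0.9862


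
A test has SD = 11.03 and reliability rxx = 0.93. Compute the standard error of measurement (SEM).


SEM = SD * sqrt(1 - rxx)
SEM = 11.03 * sqrt(1 - 0.93)
SEM = 11.03 * sqrt(0.07) = 11.03 * 0.264575
SEM = 2.9183

2.9183


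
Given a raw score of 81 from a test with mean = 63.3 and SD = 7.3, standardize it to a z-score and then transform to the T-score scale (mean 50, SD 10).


z = (X - mean) / SD = (81 - 63.3) / 7.3
z = 17.7 / 7.3
z = 2.4247
T-score = T = 50 + 10z
Carry z at full precision (z = 17.7 / 7.3) into the conversion:
T-score = 50 + 10 * (17.7 / 7.3) = 50 + 177 / 7.3
T-score = 50 + 24.2466
T-score = 74.2466

74.2466


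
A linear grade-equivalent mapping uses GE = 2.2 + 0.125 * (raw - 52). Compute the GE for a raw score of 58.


raw - median = 58 - 52 = 6
slope * diff = 0.125 * 6 = 0.75
GE = 2.2 + 0.75
GE = 2.95

2.95


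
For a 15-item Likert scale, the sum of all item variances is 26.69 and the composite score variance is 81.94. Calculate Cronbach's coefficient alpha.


alpha = (k/(k-1)) * (1 - sum(si^2)/s_total^2)
= (15/14) * (1 - 26.69/81.94)
alpha = 0.7224

0.7224


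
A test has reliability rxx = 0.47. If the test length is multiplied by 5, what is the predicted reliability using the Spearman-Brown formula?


r_new = (n * rxx) / (1 + (n-1) * rxx)
r_new = (5 * 0.47) / (1 + 4 * 0.47)
r_new = 2.35 / 2.88
r_new = 0.816

0.816


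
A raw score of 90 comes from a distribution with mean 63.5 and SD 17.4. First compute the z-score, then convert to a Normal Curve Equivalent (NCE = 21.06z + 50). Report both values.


z = (X - mean) / SD = (90 - 63.5) / 17.4
z = 26.5 / 17.4
z = 1.523
NCE = NCE = 21.06z + 50
Carry z at full precision (z = 26.5 / 17.4) into the conversion:
NCE = 21.06 * (26.5 / 17.4) + 50 = 558.09 / 17.4 + 50
NCE = 32.0741 + 50
NCE = 82.0741

82.0741


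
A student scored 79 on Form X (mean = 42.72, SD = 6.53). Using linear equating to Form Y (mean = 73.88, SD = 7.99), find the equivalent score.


slope = SD_Y / SD_X = 7.99 / 6.53 ~ 1.2236
intercept = mean_Y - slope * mean_X = 73.88 - (7.99 / 6.53) * 42.72 ~ 21.6085
Y = slope * X + intercept. To avoid rounding drift from the rounded slope/intercept, evaluate the equivalent form Y = mean_Y + SD_Y * (X - mean_X) / SD_X at full precision:
Y = 73.88 + 7.99 * (79 - 42.72) / 6.53
Y = 73.88 + 7.99 * 36.28 / 6.53
Y = 73.88 + 289.8772 / 6.53
Y = 73.88 + 44.3916
Y = 118.2716

118.2716


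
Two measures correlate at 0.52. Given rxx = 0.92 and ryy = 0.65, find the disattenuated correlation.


r_corrected = rxy / sqrt(rxx * ryy)
= 0.52 / sqrt(0.92 * 0.65)
= 0.52 / sqrt(0.598)
= 0.52 / 0.773305
r_corrected = 0.6724

0.6724


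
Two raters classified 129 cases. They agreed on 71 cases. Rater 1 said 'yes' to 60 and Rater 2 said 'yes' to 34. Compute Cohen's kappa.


P_o = 71/129 = 0.550388
P_e = (60*34 + 69*95) / 16641 = 0.516495
kappa = (P_o - P_e) / (1 - P_e)
kappa = (0.550388 - 0.516495) / (1 - 0.516495)
kappa = 0.0701

0.0701


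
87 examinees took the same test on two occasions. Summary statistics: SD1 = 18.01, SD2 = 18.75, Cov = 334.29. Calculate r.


r = cov(X,Y) / (SD_X * SD_Y)
r = 334.29 / (18.01 * 18.75)
r = 334.29 / 337.6875
r = 0.9899

0.9899


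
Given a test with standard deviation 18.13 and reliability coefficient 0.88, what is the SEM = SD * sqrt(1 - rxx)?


SEM = SD * sqrt(1 - rxx)
SEM = 18.13 * sqrt(1 - 0.88)
SEM = 18.13 * sqrt(0.12) = 18.13 * 0.34641
SEM = 6.2804

6.2804


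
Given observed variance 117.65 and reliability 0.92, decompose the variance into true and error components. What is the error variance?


var_true = rxx * var_obs = 0.92 * 117.65 = 108.238
var_error = var_obs - var_true
var_error = 117.65 - 108.238
var_error = 9.412

9.412


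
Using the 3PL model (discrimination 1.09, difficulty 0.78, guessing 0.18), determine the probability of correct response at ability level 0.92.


logit = 1.09*(0.92 - 0.78) = 0.1526
P* = 1/(1 + exp(-0.1526)) = 0.5381
P = 0.18 + (1 - 0.18) * 0.5381
P = 0.6212

0.6212


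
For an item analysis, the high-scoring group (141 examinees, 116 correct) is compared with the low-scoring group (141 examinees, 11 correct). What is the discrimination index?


p_upper = 116/141 = 0.8227
p_lower = 11/141 = 0.078
D = 0.8227 - 0.078 = 0.7447

0.7447


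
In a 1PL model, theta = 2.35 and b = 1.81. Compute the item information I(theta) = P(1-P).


P = 1/(1+exp(-(2.35-1.81))) = 0.6318
I = P*(1-P) = 0.6318 * 0.3682
I = 0.2326

0.2326


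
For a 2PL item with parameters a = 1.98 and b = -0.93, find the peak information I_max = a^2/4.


For 2PL, max info at theta = b = -0.93
I_max = a^2 / 4 = 1.98^2 / 4
= 3.9204 / 4
I_max = 0.9801

0.9801


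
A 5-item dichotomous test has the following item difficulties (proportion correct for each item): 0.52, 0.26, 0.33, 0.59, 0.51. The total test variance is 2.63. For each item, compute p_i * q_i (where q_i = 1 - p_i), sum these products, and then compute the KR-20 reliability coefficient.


For each item, compute p_i * q_i:
  Item 1: 0.52 * 0.48 = 0.2496
  Item 2: 0.26 * 0.74 = 0.1924
  Item 3: 0.33 * 0.67 = 0.2211
  Item 4: 0.59 * 0.41 = 0.2419
  Item 5: 0.51 * 0.49 = 0.2499
Sum(p_i * q_i) = 0.2496 + 0.1924 + 0.2211 + 0.2419 + 0.2499 = 1.1549
KR-20 = (k/(k-1)) * (1 - Sum(p_i*q_i) / Var_total)
= (5/4) * (1 - 1.1549/2.63)
= 1.25 * 0.5609
KR-20 = 0.7011

0.7011


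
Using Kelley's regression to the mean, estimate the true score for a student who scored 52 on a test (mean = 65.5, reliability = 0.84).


T_est = rxx * X + (1 - rxx) * mean
T_est = 0.84 * 52 + 0.16 * 65.5
T_est = 43.68 + 10.48
T_est = 54.16

54.16


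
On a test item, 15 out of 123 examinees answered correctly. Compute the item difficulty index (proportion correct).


Item difficulty p = number correct / total examinees
p = 15 / 123
p = 0.122

0.122


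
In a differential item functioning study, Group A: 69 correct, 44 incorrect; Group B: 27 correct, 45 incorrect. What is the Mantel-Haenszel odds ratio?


Odds_A = 69/44 = 1.5682
Odds_B = 27/45 = 0.6
OR = Odds_A / Odds_B = 1.5682 / 0.6
Exactly, OR = (69 * 45) / (44 * 27) = 3105 / 1188
OR = 2.6136

2.6136


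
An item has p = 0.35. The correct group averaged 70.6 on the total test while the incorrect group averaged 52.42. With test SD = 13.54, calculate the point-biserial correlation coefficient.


q = 1 - p = 0.65
rpb = ((M1 - M0) / SD) * sqrt(p * q)
rpb = ((70.6 - 52.42) / 13.54) * sqrt(0.35 * 0.65)
rpb = 0.6404

0.6404


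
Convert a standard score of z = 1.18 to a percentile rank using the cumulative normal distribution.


CDF(z) = 0.5 * (1 + erf(z/sqrt(2)))
erf(0.8344) = 0.762
CDF = 0.881
Percentile rank = 0.881 * 100 = 88.1

88.1


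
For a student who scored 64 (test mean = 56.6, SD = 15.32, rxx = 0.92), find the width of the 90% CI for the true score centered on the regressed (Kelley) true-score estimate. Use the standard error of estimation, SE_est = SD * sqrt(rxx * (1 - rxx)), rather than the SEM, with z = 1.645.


True score estimate = 0.92*64 + 0.08*56.6 = 63.408
SE_est = SD * sqrt(rxx * (1 - rxx)) = 15.32 * sqrt(0.92 * 0.08) = 15.32 * sqrt(0.0736) = 4.156212
CI = T_est +/- z * SE_est, so width = 2 * z * SE_est = 2 * 1.645 * 4.156212
Width = 13.6739

13.6739


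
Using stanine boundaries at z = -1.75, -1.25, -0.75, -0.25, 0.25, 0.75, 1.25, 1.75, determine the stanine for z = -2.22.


Stanine boundaries: [-1.75, -1.25, -0.75, -0.25, 0.25, 0.75, 1.25, 1.75]
z = -2.22
Check each boundary:
  z < -1.75
  z < -1.25
  z < -0.75
  z < -0.25
  z < 0.25
  z < 0.75
  z < 1.25
  z < 1.75
Highest qualifying boundary gives stanine = 1

1


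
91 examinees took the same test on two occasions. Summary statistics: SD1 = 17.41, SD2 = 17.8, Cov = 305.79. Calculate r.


r = cov(X,Y) / (SD_X * SD_Y)
r = 305.79 / (17.41 * 17.8)
r = 305.79 / 309.898
r = 0.9867

0.9867


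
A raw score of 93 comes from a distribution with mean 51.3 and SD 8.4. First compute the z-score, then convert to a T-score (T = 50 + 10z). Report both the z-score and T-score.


z = (X - mean) / SD = (93 - 51.3) / 8.4
z = 41.7 / 8.4
z = 4.9643
T-score = T = 50 + 10z
Carry z at full precision (z = 41.7 / 8.4) into the conversion:
T-score = 50 + 10 * (41.7 / 8.4) = 50 + 417 / 8.4
T-score = 50 + 49.6429
T-score = 99.6429

99.6429


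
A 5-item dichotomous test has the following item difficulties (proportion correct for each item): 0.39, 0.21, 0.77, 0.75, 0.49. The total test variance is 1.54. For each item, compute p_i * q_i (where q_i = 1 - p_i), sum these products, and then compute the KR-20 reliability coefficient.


For each item, compute p_i * q_i:
  Item 1: 0.39 * 0.61 = 0.2379
  Item 2: 0.21 * 0.79 = 0.1659
  Item 3: 0.77 * 0.23 = 0.1771
  Item 4: 0.75 * 0.25 = 0.1875
  Item 5: 0.49 * 0.51 = 0.2499
Sum(p_i * q_i) = 0.2379 + 0.1659 + 0.1771 + 0.1875 + 0.2499 = 1.0183
KR-20 = (k/(k-1)) * (1 - Sum(p_i*q_i) / Var_total)
= (5/4) * (1 - 1.0183/1.54)
= 1.25 * 0.3388
KR-20 = 0.4235

0.4235


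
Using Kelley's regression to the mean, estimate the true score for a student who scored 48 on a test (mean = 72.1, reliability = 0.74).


T_est = rxx * X + (1 - rxx) * mean
T_est = 0.74 * 48 + 0.26 * 72.1
T_est = 35.52 + 18.746
T_est = 54.266

54.266


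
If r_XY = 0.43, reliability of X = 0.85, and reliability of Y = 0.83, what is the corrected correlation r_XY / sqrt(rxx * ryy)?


r_corrected = rxy / sqrt(rxx * ryy)
= 0.43 / sqrt(0.85 * 0.83)
= 0.43 / sqrt(0.7055)
= 0.43 / 0.83994
r_corrected = 0.5119

0.5119


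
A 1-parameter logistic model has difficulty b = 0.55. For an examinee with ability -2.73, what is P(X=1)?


theta - b = -2.73 - 0.55 = -3.28
exp(-(theta - b)) = exp(3.28) = 26.5758
P = 1 / (1 + 26.5758)
P = 0.0363

0.0363


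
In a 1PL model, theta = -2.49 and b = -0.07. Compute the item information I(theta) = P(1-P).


P = 1/(1+exp(-(-2.49--0.07))) = 0.0817
I = P*(1-P) = 0.0817 * 0.9183
I = 0.075

0.075


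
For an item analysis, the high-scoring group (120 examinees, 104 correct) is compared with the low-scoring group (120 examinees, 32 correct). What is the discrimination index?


p_upper = 104/120 = 0.8667
p_lower = 32/120 = 0.2667
D = 0.8667 - 0.2667 = 0.6

0.6


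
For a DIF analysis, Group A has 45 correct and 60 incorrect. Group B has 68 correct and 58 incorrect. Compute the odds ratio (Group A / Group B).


Odds_A = 45/60 = 0.75
Odds_B = 68/58 = 1.1724
OR = Odds_A / Odds_B = 0.75 / 1.1724
Exactly, OR = (45 * 58) / (60 * 68) = 2610 / 4080
OR = 0.6397

0.6397


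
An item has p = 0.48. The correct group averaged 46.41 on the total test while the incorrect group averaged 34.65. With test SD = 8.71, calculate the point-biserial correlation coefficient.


q = 1 - p = 0.52
rpb = ((M1 - M0) / SD) * sqrt(p * q)
rpb = ((46.41 - 34.65) / 8.71) * sqrt(0.48 * 0.52)
rpb = 0.6745

0.6745


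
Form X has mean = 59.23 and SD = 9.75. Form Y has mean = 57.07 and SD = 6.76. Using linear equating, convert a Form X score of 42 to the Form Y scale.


slope = SD_Y / SD_X = 6.76 / 9.75 ~ 0.6933
intercept = mean_Y - slope * mean_X = 57.07 - (6.76 / 9.75) * 59.23 ~ 16.0039
Y = slope * X + intercept. To avoid rounding drift from the rounded slope/intercept, evaluate the equivalent form Y = mean_Y + SD_Y * (X - mean_X) / SD_X at full precision:
Y = 57.07 + 6.76 * (42 - 59.23) / 9.75
Y = 57.07 - 6.76 * 17.23 / 9.75
Y = 57.07 - 116.4748 / 9.75
Y = 57.07 - 11.9461
Y = 45.1239

45.1239


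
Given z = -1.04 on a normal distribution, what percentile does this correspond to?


CDF(z) = 0.5 * (1 + erf(z/sqrt(2)))
erf(-0.7354) = -0.7017
CDF = 0.1492
Percentile rank = 0.1492 * 100 = 14.92

14.92


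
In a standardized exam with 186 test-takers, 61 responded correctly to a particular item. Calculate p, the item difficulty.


Item difficulty p = number correct / total examinees
p = 61 / 186
p = 0.328

0.328


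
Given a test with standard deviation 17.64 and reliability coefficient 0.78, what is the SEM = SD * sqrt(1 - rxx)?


SEM = SD * sqrt(1 - rxx)
SEM = 17.64 * sqrt(1 - 0.78)
SEM = 17.64 * sqrt(0.22) = 17.64 * 0.469042
SEM = 8.2739

8.2739


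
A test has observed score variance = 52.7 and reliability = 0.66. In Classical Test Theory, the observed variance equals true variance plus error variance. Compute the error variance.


var_true = rxx * var_obs = 0.66 * 52.7 = 34.782
var_error = var_obs - var_true
var_error = 52.7 - 34.782
var_error = 17.918

17.918


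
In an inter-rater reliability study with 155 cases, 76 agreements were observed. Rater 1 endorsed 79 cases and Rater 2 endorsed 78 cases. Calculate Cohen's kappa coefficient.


P_o = 76/155 = 0.490323
P_e = (79*78 + 76*77) / 24025 = 0.500062
kappa = (P_o - P_e) / (1 - P_e)
kappa = (0.490323 - 0.500062) / (1 - 0.500062)
kappa = -0.0195

-0.0195


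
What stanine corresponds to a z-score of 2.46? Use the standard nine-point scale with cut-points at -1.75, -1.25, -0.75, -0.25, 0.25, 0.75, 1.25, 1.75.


Stanine boundaries: [-1.75, -1.25, -0.75, -0.25, 0.25, 0.75, 1.25, 1.75]
z = 2.46
Check each boundary:
  z >= -1.75 -> could be stanine 2
  z >= -1.25 -> could be stanine 3
  z >= -0.75 -> could be stanine 4
  z >= -0.25 -> could be stanine 5
  z >= 0.25 -> could be stanine 6
  z >= 0.75 -> could be stanine 7
  z >= 1.25 -> could be stanine 8
  z >= 1.75 -> could be stanine 9
Highest qualifying boundary gives stanine = 9

9


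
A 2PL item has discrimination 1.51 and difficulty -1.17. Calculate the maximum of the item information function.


For 2PL, max info at theta = b = -1.17
I_max = a^2 / 4 = 1.51^2 / 4
= 2.2801 / 4
I_max = 0.57

0.57


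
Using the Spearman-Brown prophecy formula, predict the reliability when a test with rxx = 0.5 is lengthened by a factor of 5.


r_new = (n * rxx) / (1 + (n-1) * rxx)
r_new = (5 * 0.5) / (1 + 4 * 0.5)
r_new = 2.5 / 3.0
r_new = 0.8333

0.8333


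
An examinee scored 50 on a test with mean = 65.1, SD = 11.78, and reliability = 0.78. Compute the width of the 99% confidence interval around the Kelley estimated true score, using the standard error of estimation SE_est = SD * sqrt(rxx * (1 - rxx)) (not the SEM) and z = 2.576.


True score estimate = 0.78*50 + 0.22*65.1 = 53.322
SE_est = SD * sqrt(rxx * (1 - rxx)) = 11.78 * sqrt(0.78 * 0.22) = 11.78 * sqrt(0.1716) = 4.879821
CI = T_est +/- z * SE_est, so width = 2 * z * SE_est = 2 * 2.576 * 4.879821
Width = 25.1408

25.1408


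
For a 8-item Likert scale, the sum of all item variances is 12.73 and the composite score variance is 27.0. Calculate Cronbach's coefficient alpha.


alpha = (k/(k-1)) * (1 - sum(si^2)/s_total^2)
= (8/7) * (1 - 12.73/27.0)
alpha = 0.604

0.604


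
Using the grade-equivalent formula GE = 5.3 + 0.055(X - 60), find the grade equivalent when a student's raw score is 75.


raw - median = 75 - 60 = 15
slope * diff = 0.055 * 15 = 0.825
GE = 5.3 + 0.825
GE = 6.125

6.125


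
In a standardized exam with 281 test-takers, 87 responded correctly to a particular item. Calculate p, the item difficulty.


Item difficulty p = number correct / total examinees
p = 87 / 281
p = 0.3096

0.3096


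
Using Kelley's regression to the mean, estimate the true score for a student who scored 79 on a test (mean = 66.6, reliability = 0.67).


T_est = rxx * X + (1 - rxx) * mean
T_est = 0.67 * 79 + 0.33 * 66.6
T_est = 52.93 + 21.978
T_est = 74.908

74.908


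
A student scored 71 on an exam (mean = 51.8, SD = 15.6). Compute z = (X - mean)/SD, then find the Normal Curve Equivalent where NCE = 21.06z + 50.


z = (X - mean) / SD = (71 - 51.8) / 15.6
z = 19.2 / 15.6
z = 1.2308
NCE = NCE = 21.06z + 50
Carry z at full precision (z = 19.2 / 15.6) into the conversion:
NCE = 21.06 * (19.2 / 15.6) + 50 = 404.352 / 15.6 + 50
NCE = 25.92 + 50
NCE = 75.92

75.92


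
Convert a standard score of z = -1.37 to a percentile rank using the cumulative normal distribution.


CDF(z) = 0.5 * (1 + erf(z/sqrt(2)))
erf(-0.9687) = -0.8293
CDF = 0.0853
Percentile rank = 0.0853 * 100 = 8.53

8.53


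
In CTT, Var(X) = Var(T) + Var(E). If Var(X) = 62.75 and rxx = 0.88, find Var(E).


var_true = rxx * var_obs = 0.88 * 62.75 = 55.22
var_error = var_obs - var_true
var_error = 62.75 - 55.22
var_error = 7.53

7.53


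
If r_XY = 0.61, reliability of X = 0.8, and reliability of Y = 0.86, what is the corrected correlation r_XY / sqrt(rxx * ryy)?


r_corrected = rxy / sqrt(rxx * ryy)
= 0.61 / sqrt(0.8 * 0.86)
= 0.61 / sqrt(0.688)
= 0.61 / 0.829458
r_corrected = 0.7354

0.7354


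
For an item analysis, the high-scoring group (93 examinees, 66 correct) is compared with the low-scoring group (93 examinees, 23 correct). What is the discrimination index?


p_upper = 66/93 = 0.7097
p_lower = 23/93 = 0.2473
D = 0.7097 - 0.2473 = 0.4624

0.4624


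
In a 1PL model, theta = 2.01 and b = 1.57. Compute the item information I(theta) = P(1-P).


P = 1/(1+exp(-(2.01-1.57))) = 0.6083
I = P*(1-P) = 0.6083 * 0.3917
I = 0.2383

0.2383


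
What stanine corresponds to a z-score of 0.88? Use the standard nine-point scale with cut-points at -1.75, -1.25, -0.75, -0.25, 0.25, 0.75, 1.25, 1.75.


Stanine boundaries: [-1.75, -1.25, -0.75, -0.25, 0.25, 0.75, 1.25, 1.75]
z = 0.88
Check each boundary:
  z >= -1.75 -> could be stanine 2
  z >= -1.25 -> could be stanine 3
  z >= -0.75 -> could be stanine 4
  z >= -0.25 -> could be stanine 5
  z >= 0.25 -> could be stanine 6
  z >= 0.75 -> could be stanine 7
  z < 1.25
  z < 1.75
Highest qualifying boundary gives stanine = 7

7


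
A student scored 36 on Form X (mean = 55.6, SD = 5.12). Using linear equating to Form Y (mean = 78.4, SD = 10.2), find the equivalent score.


slope = SD_Y / SD_X = 10.2 / 5.12 ~ 1.9922
intercept = mean_Y - slope * mean_X = 78.4 - (10.2 / 5.12) * 55.6 ~ -32.3656
Y = slope * X + intercept. To avoid rounding drift from the rounded slope/intercept, evaluate the equivalent form Y = mean_Y + SD_Y * (X - mean_X) / SD_X at full precision:
Y = 78.4 + 10.2 * (36 - 55.6) / 5.12
Y = 78.4 - 10.2 * 19.6 / 5.12
Y = 78.4 - 199.92 / 5.12
Y = 78.4 - 39.0469
Y = 39.3531

39.3531


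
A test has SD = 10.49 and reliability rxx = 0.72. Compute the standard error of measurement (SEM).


SEM = SD * sqrt(1 - rxx)
SEM = 10.49 * sqrt(1 - 0.72)
SEM = 10.49 * sqrt(0.28) = 10.49 * 0.52915
SEM = 5.5508

5.5508


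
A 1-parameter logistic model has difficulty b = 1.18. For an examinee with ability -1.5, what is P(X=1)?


theta - b = -1.5 - 1.18 = -2.68
exp(-(theta - b)) = exp(2.68) = 14.5851
P = 1 / (1 + 14.5851)
P = 0.0642

0.0642


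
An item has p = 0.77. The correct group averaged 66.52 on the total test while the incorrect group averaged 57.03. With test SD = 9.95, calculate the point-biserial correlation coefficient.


q = 1 - p = 0.23
rpb = ((M1 - M0) / SD) * sqrt(p * q)
rpb = ((66.52 - 57.03) / 9.95) * sqrt(0.77 * 0.23)
rpb = 0.4014

0.4014


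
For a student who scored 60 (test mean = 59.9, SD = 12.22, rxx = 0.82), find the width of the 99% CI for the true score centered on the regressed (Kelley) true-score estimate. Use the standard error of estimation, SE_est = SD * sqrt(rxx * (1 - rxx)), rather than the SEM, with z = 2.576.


True score estimate = 0.82*60 + 0.18*59.9 = 59.982
SE_est = SD * sqrt(rxx * (1 - rxx)) = 12.22 * sqrt(0.82 * 0.18) = 12.22 * sqrt(0.1476) = 4.694771
CI = T_est +/- z * SE_est, so width = 2 * z * SE_est = 2 * 2.576 * 4.694771
Width = 24.1875

24.1875


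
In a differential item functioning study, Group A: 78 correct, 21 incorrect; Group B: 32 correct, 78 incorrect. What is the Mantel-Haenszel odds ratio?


Odds_A = 78/21 = 3.7143
Odds_B = 32/78 = 0.4103
OR = Odds_A / Odds_B = 3.7143 / 0.4103
Exactly, OR = (78 * 78) / (21 * 32) = 6084 / 672
OR = 9.0536

9.0536


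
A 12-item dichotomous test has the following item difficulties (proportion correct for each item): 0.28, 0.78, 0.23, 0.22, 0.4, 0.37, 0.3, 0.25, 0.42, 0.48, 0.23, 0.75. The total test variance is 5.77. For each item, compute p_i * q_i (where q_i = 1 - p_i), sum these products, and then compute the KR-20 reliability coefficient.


For each item, compute p_i * q_i:
  Item 1: 0.28 * 0.72 = 0.2016
  Item 2: 0.78 * 0.22 = 0.1716
  Item 3: 0.23 * 0.77 = 0.1771
  Item 4: 0.22 * 0.78 = 0.1716
  Item 5: 0.4 * 0.6 = 0.24
  Item 6: 0.37 * 0.63 = 0.2331
  Item 7: 0.3 * 0.7 = 0.21
  Item 8: 0.25 * 0.75 = 0.1875
  Item 9: 0.42 * 0.58 = 0.2436
  Item 10: 0.48 * 0.52 = 0.2496
  Item 11: 0.23 * 0.77 = 0.1771
  Item 12: 0.75 * 0.25 = 0.1875
Sum(p_i * q_i) = 0.2016 + 0.1716 + 0.1771 + 0.1716 + 0.24 + 0.2331 + 0.21 + 0.1875 + 0.2436 + 0.2496 + 0.1771 + 0.1875 = 2.4503
KR-20 = (k/(k-1)) * (1 - Sum(p_i*q_i) / Var_total)
= (12/11) * (1 - 2.4503/5.77)
= 1.0909 * 0.5753
KR-20 = 0.6276

0.6276


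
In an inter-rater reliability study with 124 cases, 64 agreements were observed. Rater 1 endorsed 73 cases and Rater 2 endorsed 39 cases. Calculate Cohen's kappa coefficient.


P_o = 64/124 = 0.516129
P_e = (73*39 + 51*85) / 15376 = 0.467092
kappa = (P_o - P_e) / (1 - P_e)
kappa = (0.516129 - 0.467092) / (1 - 0.467092)
kappa = 0.092

0.092


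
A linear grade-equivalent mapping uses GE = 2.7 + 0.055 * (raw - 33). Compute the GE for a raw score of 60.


raw - median = 60 - 33 = 27
slope * diff = 0.055 * 27 = 1.485
GE = 2.7 + 1.485
GE = 4.185

4.185


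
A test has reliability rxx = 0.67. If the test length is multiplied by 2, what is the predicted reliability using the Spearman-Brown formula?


r_new = (n * rxx) / (1 + (n-1) * rxx)
r_new = (2 * 0.67) / (1 + 1 * 0.67)
r_new = 1.34 / 1.67
r_new = 0.8024

0.8024


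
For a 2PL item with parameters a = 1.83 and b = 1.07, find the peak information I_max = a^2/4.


For 2PL, max info at theta = b = 1.07
I_max = a^2 / 4 = 1.83^2 / 4
= 3.3489 / 4
I_max = 0.8372

0.8372


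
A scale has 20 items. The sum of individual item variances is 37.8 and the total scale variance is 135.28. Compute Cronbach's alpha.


alpha = (k/(k-1)) * (1 - sum(si^2)/s_total^2)
= (20/19) * (1 - 37.8/135.28)
alpha = 0.7585

0.7585


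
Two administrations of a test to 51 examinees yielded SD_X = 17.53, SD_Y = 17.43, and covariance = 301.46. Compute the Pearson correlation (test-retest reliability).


r = cov(X,Y) / (SD_X * SD_Y)
r = 301.46 / (17.53 * 17.43)
r = 301.46 / 305.5479
r = 0.9866

0.9866


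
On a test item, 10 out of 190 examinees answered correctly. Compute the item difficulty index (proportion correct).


Item difficulty p = number correct / total examinees
p = 10 / 190
p = 0.0526

0.0526


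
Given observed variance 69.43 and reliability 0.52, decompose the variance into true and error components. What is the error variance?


var_true = rxx * var_obs = 0.52 * 69.43 = 36.1036
var_error = var_obs - var_true
var_error = 69.43 - 36.1036
var_error = 33.3264

33.3264


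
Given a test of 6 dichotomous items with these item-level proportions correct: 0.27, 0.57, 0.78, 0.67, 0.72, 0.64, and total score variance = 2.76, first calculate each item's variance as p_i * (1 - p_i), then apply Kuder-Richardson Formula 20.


For each item, compute p_i * q_i:
  Item 1: 0.27 * 0.73 = 0.1971
  Item 2: 0.57 * 0.43 = 0.2451
  Item 3: 0.78 * 0.22 = 0.1716
  Item 4: 0.67 * 0.33 = 0.2211
  Item 5: 0.72 * 0.28 = 0.2016
  Item 6: 0.64 * 0.36 = 0.2304
Sum(p_i * q_i) = 0.1971 + 0.2451 + 0.1716 + 0.2211 + 0.2016 + 0.2304 = 1.2669
KR-20 = (k/(k-1)) * (1 - Sum(p_i*q_i) / Var_total)
= (6/5) * (1 - 1.2669/2.76)
= 1.2 * 0.541
KR-20 = 0.6492

0.6492


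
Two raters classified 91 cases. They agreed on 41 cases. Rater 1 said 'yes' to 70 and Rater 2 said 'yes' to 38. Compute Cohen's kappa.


P_o = 41/91 = 0.450549
P_e = (70*38 + 21*53) / 8281 = 0.455621
kappa = (P_o - P_e) / (1 - P_e)
kappa = (0.450549 - 0.455621) / (1 - 0.455621)
kappa = -0.0093

-0.0093


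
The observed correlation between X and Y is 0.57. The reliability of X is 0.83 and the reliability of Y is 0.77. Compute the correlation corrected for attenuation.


r_corrected = rxy / sqrt(rxx * ryy)
= 0.57 / sqrt(0.83 * 0.77)
= 0.57 / sqrt(0.6391)
= 0.57 / 0.799437
r_corrected = 0.713

0.713


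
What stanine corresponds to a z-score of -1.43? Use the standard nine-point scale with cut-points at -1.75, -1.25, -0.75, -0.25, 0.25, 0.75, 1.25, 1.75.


Stanine boundaries: [-1.75, -1.25, -0.75, -0.25, 0.25, 0.75, 1.25, 1.75]
z = -1.43
Check each boundary:
  z >= -1.75 -> could be stanine 2
  z < -1.25
  z < -0.75
  z < -0.25
  z < 0.25
  z < 0.75
  z < 1.25
  z < 1.75
Highest qualifying boundary gives stanine = 2

2
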